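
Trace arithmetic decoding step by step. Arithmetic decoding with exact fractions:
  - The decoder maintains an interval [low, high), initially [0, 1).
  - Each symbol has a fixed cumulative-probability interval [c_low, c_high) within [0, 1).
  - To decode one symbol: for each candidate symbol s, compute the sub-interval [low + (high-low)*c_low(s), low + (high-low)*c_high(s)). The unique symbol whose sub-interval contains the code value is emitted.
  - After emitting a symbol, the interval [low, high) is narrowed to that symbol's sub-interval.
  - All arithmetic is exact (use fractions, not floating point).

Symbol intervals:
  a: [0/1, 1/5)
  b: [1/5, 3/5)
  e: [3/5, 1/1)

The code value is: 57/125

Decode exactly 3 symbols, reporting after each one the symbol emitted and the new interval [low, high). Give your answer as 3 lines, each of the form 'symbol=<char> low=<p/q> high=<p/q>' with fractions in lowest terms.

Step 1: interval [0/1, 1/1), width = 1/1 - 0/1 = 1/1
  'a': [0/1 + 1/1*0/1, 0/1 + 1/1*1/5) = [0/1, 1/5)
  'b': [0/1 + 1/1*1/5, 0/1 + 1/1*3/5) = [1/5, 3/5) <- contains code 57/125
  'e': [0/1 + 1/1*3/5, 0/1 + 1/1*1/1) = [3/5, 1/1)
  emit 'b', narrow to [1/5, 3/5)
Step 2: interval [1/5, 3/5), width = 3/5 - 1/5 = 2/5
  'a': [1/5 + 2/5*0/1, 1/5 + 2/5*1/5) = [1/5, 7/25)
  'b': [1/5 + 2/5*1/5, 1/5 + 2/5*3/5) = [7/25, 11/25)
  'e': [1/5 + 2/5*3/5, 1/5 + 2/5*1/1) = [11/25, 3/5) <- contains code 57/125
  emit 'e', narrow to [11/25, 3/5)
Step 3: interval [11/25, 3/5), width = 3/5 - 11/25 = 4/25
  'a': [11/25 + 4/25*0/1, 11/25 + 4/25*1/5) = [11/25, 59/125) <- contains code 57/125
  'b': [11/25 + 4/25*1/5, 11/25 + 4/25*3/5) = [59/125, 67/125)
  'e': [11/25 + 4/25*3/5, 11/25 + 4/25*1/1) = [67/125, 3/5)
  emit 'a', narrow to [11/25, 59/125)

Answer: symbol=b low=1/5 high=3/5
symbol=e low=11/25 high=3/5
symbol=a low=11/25 high=59/125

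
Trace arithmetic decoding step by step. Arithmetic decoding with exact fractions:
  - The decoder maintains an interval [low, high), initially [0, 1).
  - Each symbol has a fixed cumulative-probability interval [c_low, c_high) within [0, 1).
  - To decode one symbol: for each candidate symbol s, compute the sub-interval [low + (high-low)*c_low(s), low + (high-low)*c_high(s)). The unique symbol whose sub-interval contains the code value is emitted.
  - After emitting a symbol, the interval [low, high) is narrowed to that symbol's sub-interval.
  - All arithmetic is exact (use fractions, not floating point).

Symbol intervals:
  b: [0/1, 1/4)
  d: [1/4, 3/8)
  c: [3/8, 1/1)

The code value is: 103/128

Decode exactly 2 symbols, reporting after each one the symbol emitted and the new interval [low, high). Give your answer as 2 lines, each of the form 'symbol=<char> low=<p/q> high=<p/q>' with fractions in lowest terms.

Answer: symbol=c low=3/8 high=1/1
symbol=c low=39/64 high=1/1

Derivation:
Step 1: interval [0/1, 1/1), width = 1/1 - 0/1 = 1/1
  'b': [0/1 + 1/1*0/1, 0/1 + 1/1*1/4) = [0/1, 1/4)
  'd': [0/1 + 1/1*1/4, 0/1 + 1/1*3/8) = [1/4, 3/8)
  'c': [0/1 + 1/1*3/8, 0/1 + 1/1*1/1) = [3/8, 1/1) <- contains code 103/128
  emit 'c', narrow to [3/8, 1/1)
Step 2: interval [3/8, 1/1), width = 1/1 - 3/8 = 5/8
  'b': [3/8 + 5/8*0/1, 3/8 + 5/8*1/4) = [3/8, 17/32)
  'd': [3/8 + 5/8*1/4, 3/8 + 5/8*3/8) = [17/32, 39/64)
  'c': [3/8 + 5/8*3/8, 3/8 + 5/8*1/1) = [39/64, 1/1) <- contains code 103/128
  emit 'c', narrow to [39/64, 1/1)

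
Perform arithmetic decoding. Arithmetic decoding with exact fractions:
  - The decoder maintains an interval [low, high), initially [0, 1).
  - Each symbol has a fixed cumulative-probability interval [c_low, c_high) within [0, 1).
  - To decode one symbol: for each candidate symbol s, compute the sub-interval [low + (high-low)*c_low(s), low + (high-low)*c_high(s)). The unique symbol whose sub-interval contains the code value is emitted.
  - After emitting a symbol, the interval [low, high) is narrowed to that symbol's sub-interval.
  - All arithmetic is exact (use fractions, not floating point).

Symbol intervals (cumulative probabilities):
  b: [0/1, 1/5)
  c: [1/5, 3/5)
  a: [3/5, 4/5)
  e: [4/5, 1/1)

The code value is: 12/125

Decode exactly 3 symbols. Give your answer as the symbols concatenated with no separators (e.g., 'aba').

Answer: bca

Derivation:
Step 1: interval [0/1, 1/1), width = 1/1 - 0/1 = 1/1
  'b': [0/1 + 1/1*0/1, 0/1 + 1/1*1/5) = [0/1, 1/5) <- contains code 12/125
  'c': [0/1 + 1/1*1/5, 0/1 + 1/1*3/5) = [1/5, 3/5)
  'a': [0/1 + 1/1*3/5, 0/1 + 1/1*4/5) = [3/5, 4/5)
  'e': [0/1 + 1/1*4/5, 0/1 + 1/1*1/1) = [4/5, 1/1)
  emit 'b', narrow to [0/1, 1/5)
Step 2: interval [0/1, 1/5), width = 1/5 - 0/1 = 1/5
  'b': [0/1 + 1/5*0/1, 0/1 + 1/5*1/5) = [0/1, 1/25)
  'c': [0/1 + 1/5*1/5, 0/1 + 1/5*3/5) = [1/25, 3/25) <- contains code 12/125
  'a': [0/1 + 1/5*3/5, 0/1 + 1/5*4/5) = [3/25, 4/25)
  'e': [0/1 + 1/5*4/5, 0/1 + 1/5*1/1) = [4/25, 1/5)
  emit 'c', narrow to [1/25, 3/25)
Step 3: interval [1/25, 3/25), width = 3/25 - 1/25 = 2/25
  'b': [1/25 + 2/25*0/1, 1/25 + 2/25*1/5) = [1/25, 7/125)
  'c': [1/25 + 2/25*1/5, 1/25 + 2/25*3/5) = [7/125, 11/125)
  'a': [1/25 + 2/25*3/5, 1/25 + 2/25*4/5) = [11/125, 13/125) <- contains code 12/125
  'e': [1/25 + 2/25*4/5, 1/25 + 2/25*1/1) = [13/125, 3/25)
  emit 'a', narrow to [11/125, 13/125)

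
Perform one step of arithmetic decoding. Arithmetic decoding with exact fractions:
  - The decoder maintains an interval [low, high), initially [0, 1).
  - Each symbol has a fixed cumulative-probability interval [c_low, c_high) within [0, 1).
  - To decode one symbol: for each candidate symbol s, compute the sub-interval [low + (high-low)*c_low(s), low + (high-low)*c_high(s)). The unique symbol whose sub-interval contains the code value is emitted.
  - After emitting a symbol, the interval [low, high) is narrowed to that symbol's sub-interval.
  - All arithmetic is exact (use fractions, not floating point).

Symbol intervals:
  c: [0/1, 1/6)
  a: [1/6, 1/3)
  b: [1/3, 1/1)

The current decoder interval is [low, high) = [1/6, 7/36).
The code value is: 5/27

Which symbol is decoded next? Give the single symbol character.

Answer: b

Derivation:
Interval width = high − low = 7/36 − 1/6 = 1/36
Scaled code = (code − low) / width = (5/27 − 1/6) / 1/36 = 2/3
  c: [0/1, 1/6) 
  a: [1/6, 1/3) 
  b: [1/3, 1/1) ← scaled code falls here ✓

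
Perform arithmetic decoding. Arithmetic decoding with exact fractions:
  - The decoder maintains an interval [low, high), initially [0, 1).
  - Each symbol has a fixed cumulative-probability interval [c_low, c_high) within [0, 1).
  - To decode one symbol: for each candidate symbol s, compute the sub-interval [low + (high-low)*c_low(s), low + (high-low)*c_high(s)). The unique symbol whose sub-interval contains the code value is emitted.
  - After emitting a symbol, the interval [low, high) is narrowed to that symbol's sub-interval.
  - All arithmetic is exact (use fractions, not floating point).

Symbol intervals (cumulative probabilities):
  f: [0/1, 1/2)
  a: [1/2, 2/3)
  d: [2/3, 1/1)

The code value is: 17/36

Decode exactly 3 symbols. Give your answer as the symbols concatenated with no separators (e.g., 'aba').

Answer: fdd

Derivation:
Step 1: interval [0/1, 1/1), width = 1/1 - 0/1 = 1/1
  'f': [0/1 + 1/1*0/1, 0/1 + 1/1*1/2) = [0/1, 1/2) <- contains code 17/36
  'a': [0/1 + 1/1*1/2, 0/1 + 1/1*2/3) = [1/2, 2/3)
  'd': [0/1 + 1/1*2/3, 0/1 + 1/1*1/1) = [2/3, 1/1)
  emit 'f', narrow to [0/1, 1/2)
Step 2: interval [0/1, 1/2), width = 1/2 - 0/1 = 1/2
  'f': [0/1 + 1/2*0/1, 0/1 + 1/2*1/2) = [0/1, 1/4)
  'a': [0/1 + 1/2*1/2, 0/1 + 1/2*2/3) = [1/4, 1/3)
  'd': [0/1 + 1/2*2/3, 0/1 + 1/2*1/1) = [1/3, 1/2) <- contains code 17/36
  emit 'd', narrow to [1/3, 1/2)
Step 3: interval [1/3, 1/2), width = 1/2 - 1/3 = 1/6
  'f': [1/3 + 1/6*0/1, 1/3 + 1/6*1/2) = [1/3, 5/12)
  'a': [1/3 + 1/6*1/2, 1/3 + 1/6*2/3) = [5/12, 4/9)
  'd': [1/3 + 1/6*2/3, 1/3 + 1/6*1/1) = [4/9, 1/2) <- contains code 17/36
  emit 'd', narrow to [4/9, 1/2)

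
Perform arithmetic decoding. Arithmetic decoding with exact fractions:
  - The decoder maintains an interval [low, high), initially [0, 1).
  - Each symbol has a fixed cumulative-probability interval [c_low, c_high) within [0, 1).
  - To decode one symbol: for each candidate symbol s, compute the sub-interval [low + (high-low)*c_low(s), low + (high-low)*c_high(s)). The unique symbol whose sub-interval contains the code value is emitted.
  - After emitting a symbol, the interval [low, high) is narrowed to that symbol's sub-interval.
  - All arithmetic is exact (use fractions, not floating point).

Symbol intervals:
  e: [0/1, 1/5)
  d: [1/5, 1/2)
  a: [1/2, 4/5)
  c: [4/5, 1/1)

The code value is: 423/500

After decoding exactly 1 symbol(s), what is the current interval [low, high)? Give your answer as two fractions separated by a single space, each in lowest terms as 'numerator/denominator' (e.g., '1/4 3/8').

Answer: 4/5 1/1

Derivation:
Step 1: interval [0/1, 1/1), width = 1/1 - 0/1 = 1/1
  'e': [0/1 + 1/1*0/1, 0/1 + 1/1*1/5) = [0/1, 1/5)
  'd': [0/1 + 1/1*1/5, 0/1 + 1/1*1/2) = [1/5, 1/2)
  'a': [0/1 + 1/1*1/2, 0/1 + 1/1*4/5) = [1/2, 4/5)
  'c': [0/1 + 1/1*4/5, 0/1 + 1/1*1/1) = [4/5, 1/1) <- contains code 423/500
  emit 'c', narrow to [4/5, 1/1)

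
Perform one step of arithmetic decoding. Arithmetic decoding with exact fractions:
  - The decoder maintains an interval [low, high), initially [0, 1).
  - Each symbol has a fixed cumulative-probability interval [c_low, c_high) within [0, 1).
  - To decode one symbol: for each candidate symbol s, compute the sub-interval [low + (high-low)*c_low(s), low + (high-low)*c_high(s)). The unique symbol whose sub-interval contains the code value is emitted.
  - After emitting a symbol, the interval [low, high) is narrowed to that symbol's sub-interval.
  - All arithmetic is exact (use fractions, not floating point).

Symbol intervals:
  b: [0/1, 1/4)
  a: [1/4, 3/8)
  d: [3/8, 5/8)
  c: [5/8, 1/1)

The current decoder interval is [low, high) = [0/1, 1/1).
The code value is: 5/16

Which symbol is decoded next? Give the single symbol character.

Answer: a

Derivation:
Interval width = high − low = 1/1 − 0/1 = 1/1
Scaled code = (code − low) / width = (5/16 − 0/1) / 1/1 = 5/16
  b: [0/1, 1/4) 
  a: [1/4, 3/8) ← scaled code falls here ✓
  d: [3/8, 5/8) 
  c: [5/8, 1/1) 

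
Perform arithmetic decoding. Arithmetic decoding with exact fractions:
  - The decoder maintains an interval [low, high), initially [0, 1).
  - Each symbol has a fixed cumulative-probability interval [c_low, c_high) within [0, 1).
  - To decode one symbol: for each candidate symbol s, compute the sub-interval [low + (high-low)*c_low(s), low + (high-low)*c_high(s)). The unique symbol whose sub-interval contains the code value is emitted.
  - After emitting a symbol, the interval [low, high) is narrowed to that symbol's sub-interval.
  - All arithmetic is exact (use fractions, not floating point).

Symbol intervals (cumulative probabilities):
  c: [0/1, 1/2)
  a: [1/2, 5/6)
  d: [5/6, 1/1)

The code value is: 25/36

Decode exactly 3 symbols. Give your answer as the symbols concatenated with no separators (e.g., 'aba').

Answer: aac

Derivation:
Step 1: interval [0/1, 1/1), width = 1/1 - 0/1 = 1/1
  'c': [0/1 + 1/1*0/1, 0/1 + 1/1*1/2) = [0/1, 1/2)
  'a': [0/1 + 1/1*1/2, 0/1 + 1/1*5/6) = [1/2, 5/6) <- contains code 25/36
  'd': [0/1 + 1/1*5/6, 0/1 + 1/1*1/1) = [5/6, 1/1)
  emit 'a', narrow to [1/2, 5/6)
Step 2: interval [1/2, 5/6), width = 5/6 - 1/2 = 1/3
  'c': [1/2 + 1/3*0/1, 1/2 + 1/3*1/2) = [1/2, 2/3)
  'a': [1/2 + 1/3*1/2, 1/2 + 1/3*5/6) = [2/3, 7/9) <- contains code 25/36
  'd': [1/2 + 1/3*5/6, 1/2 + 1/3*1/1) = [7/9, 5/6)
  emit 'a', narrow to [2/3, 7/9)
Step 3: interval [2/3, 7/9), width = 7/9 - 2/3 = 1/9
  'c': [2/3 + 1/9*0/1, 2/3 + 1/9*1/2) = [2/3, 13/18) <- contains code 25/36
  'a': [2/3 + 1/9*1/2, 2/3 + 1/9*5/6) = [13/18, 41/54)
  'd': [2/3 + 1/9*5/6, 2/3 + 1/9*1/1) = [41/54, 7/9)
  emit 'c', narrow to [2/3, 13/18)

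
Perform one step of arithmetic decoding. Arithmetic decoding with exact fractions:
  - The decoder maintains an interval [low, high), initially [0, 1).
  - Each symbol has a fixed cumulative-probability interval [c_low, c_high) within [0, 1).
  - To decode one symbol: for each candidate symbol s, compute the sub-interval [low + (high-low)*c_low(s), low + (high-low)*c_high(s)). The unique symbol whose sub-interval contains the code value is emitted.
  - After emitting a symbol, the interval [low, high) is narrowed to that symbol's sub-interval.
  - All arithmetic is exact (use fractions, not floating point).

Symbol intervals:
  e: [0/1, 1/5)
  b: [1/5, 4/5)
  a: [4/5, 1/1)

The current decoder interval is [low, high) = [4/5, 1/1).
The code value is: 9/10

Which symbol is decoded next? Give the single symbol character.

Answer: b

Derivation:
Interval width = high − low = 1/1 − 4/5 = 1/5
Scaled code = (code − low) / width = (9/10 − 4/5) / 1/5 = 1/2
  e: [0/1, 1/5) 
  b: [1/5, 4/5) ← scaled code falls here ✓
  a: [4/5, 1/1) 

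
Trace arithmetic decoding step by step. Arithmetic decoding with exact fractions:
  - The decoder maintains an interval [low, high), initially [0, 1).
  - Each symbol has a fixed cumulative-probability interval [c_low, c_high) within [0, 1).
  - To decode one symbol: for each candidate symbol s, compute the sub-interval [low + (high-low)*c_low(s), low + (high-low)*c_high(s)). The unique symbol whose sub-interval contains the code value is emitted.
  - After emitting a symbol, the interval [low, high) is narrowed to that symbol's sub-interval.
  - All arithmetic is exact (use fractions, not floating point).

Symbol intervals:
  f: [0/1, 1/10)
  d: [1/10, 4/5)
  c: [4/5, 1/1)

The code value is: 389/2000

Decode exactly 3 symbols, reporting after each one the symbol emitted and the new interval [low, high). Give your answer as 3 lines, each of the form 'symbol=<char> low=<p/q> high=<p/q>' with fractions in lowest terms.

Answer: symbol=d low=1/10 high=4/5
symbol=d low=17/100 high=33/50
symbol=f low=17/100 high=219/1000

Derivation:
Step 1: interval [0/1, 1/1), width = 1/1 - 0/1 = 1/1
  'f': [0/1 + 1/1*0/1, 0/1 + 1/1*1/10) = [0/1, 1/10)
  'd': [0/1 + 1/1*1/10, 0/1 + 1/1*4/5) = [1/10, 4/5) <- contains code 389/2000
  'c': [0/1 + 1/1*4/5, 0/1 + 1/1*1/1) = [4/5, 1/1)
  emit 'd', narrow to [1/10, 4/5)
Step 2: interval [1/10, 4/5), width = 4/5 - 1/10 = 7/10
  'f': [1/10 + 7/10*0/1, 1/10 + 7/10*1/10) = [1/10, 17/100)
  'd': [1/10 + 7/10*1/10, 1/10 + 7/10*4/5) = [17/100, 33/50) <- contains code 389/2000
  'c': [1/10 + 7/10*4/5, 1/10 + 7/10*1/1) = [33/50, 4/5)
  emit 'd', narrow to [17/100, 33/50)
Step 3: interval [17/100, 33/50), width = 33/50 - 17/100 = 49/100
  'f': [17/100 + 49/100*0/1, 17/100 + 49/100*1/10) = [17/100, 219/1000) <- contains code 389/2000
  'd': [17/100 + 49/100*1/10, 17/100 + 49/100*4/5) = [219/1000, 281/500)
  'c': [17/100 + 49/100*4/5, 17/100 + 49/100*1/1) = [281/500, 33/50)
  emit 'f', narrow to [17/100, 219/1000)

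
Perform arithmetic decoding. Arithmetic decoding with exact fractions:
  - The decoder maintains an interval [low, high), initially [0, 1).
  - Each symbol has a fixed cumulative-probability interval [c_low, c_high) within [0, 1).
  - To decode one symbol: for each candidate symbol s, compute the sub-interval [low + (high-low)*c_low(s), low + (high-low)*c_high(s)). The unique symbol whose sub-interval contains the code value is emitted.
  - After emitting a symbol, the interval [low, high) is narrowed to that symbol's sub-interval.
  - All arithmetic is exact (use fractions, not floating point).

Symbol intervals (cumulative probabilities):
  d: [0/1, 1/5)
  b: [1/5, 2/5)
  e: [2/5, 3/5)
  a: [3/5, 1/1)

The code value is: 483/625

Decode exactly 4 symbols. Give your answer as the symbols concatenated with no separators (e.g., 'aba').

Answer: aeda

Derivation:
Step 1: interval [0/1, 1/1), width = 1/1 - 0/1 = 1/1
  'd': [0/1 + 1/1*0/1, 0/1 + 1/1*1/5) = [0/1, 1/5)
  'b': [0/1 + 1/1*1/5, 0/1 + 1/1*2/5) = [1/5, 2/5)
  'e': [0/1 + 1/1*2/5, 0/1 + 1/1*3/5) = [2/5, 3/5)
  'a': [0/1 + 1/1*3/5, 0/1 + 1/1*1/1) = [3/5, 1/1) <- contains code 483/625
  emit 'a', narrow to [3/5, 1/1)
Step 2: interval [3/5, 1/1), width = 1/1 - 3/5 = 2/5
  'd': [3/5 + 2/5*0/1, 3/5 + 2/5*1/5) = [3/5, 17/25)
  'b': [3/5 + 2/5*1/5, 3/5 + 2/5*2/5) = [17/25, 19/25)
  'e': [3/5 + 2/5*2/5, 3/5 + 2/5*3/5) = [19/25, 21/25) <- contains code 483/625
  'a': [3/5 + 2/5*3/5, 3/5 + 2/5*1/1) = [21/25, 1/1)
  emit 'e', narrow to [19/25, 21/25)
Step 3: interval [19/25, 21/25), width = 21/25 - 19/25 = 2/25
  'd': [19/25 + 2/25*0/1, 19/25 + 2/25*1/5) = [19/25, 97/125) <- contains code 483/625
  'b': [19/25 + 2/25*1/5, 19/25 + 2/25*2/5) = [97/125, 99/125)
  'e': [19/25 + 2/25*2/5, 19/25 + 2/25*3/5) = [99/125, 101/125)
  'a': [19/25 + 2/25*3/5, 19/25 + 2/25*1/1) = [101/125, 21/25)
  emit 'd', narrow to [19/25, 97/125)
Step 4: interval [19/25, 97/125), width = 97/125 - 19/25 = 2/125
  'd': [19/25 + 2/125*0/1, 19/25 + 2/125*1/5) = [19/25, 477/625)
  'b': [19/25 + 2/125*1/5, 19/25 + 2/125*2/5) = [477/625, 479/625)
  'e': [19/25 + 2/125*2/5, 19/25 + 2/125*3/5) = [479/625, 481/625)
  'a': [19/25 + 2/125*3/5, 19/25 + 2/125*1/1) = [481/625, 97/125) <- contains code 483/625
  emit 'a', narrow to [481/625, 97/125)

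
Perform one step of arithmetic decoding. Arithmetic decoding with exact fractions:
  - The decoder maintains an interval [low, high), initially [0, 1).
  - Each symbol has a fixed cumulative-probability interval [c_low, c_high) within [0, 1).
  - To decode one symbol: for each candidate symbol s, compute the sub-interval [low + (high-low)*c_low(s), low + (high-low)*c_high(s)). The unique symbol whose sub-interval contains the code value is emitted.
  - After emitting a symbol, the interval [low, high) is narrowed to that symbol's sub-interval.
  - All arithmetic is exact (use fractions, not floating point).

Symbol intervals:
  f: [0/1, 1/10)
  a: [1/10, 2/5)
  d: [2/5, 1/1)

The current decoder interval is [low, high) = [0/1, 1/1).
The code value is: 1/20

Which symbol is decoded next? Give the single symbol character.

Interval width = high − low = 1/1 − 0/1 = 1/1
Scaled code = (code − low) / width = (1/20 − 0/1) / 1/1 = 1/20
  f: [0/1, 1/10) ← scaled code falls here ✓
  a: [1/10, 2/5) 
  d: [2/5, 1/1) 

Answer: f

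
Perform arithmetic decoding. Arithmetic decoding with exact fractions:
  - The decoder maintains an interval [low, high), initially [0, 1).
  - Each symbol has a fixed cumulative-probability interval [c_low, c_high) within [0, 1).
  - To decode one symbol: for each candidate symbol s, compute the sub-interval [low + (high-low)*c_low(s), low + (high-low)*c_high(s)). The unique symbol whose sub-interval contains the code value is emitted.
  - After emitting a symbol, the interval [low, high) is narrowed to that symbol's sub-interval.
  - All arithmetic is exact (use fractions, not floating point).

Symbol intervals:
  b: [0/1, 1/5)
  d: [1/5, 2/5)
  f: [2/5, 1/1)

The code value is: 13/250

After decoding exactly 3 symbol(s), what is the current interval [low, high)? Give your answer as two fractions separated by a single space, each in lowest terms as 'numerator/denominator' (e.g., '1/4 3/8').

Answer: 6/125 7/125

Derivation:
Step 1: interval [0/1, 1/1), width = 1/1 - 0/1 = 1/1
  'b': [0/1 + 1/1*0/1, 0/1 + 1/1*1/5) = [0/1, 1/5) <- contains code 13/250
  'd': [0/1 + 1/1*1/5, 0/1 + 1/1*2/5) = [1/5, 2/5)
  'f': [0/1 + 1/1*2/5, 0/1 + 1/1*1/1) = [2/5, 1/1)
  emit 'b', narrow to [0/1, 1/5)
Step 2: interval [0/1, 1/5), width = 1/5 - 0/1 = 1/5
  'b': [0/1 + 1/5*0/1, 0/1 + 1/5*1/5) = [0/1, 1/25)
  'd': [0/1 + 1/5*1/5, 0/1 + 1/5*2/5) = [1/25, 2/25) <- contains code 13/250
  'f': [0/1 + 1/5*2/5, 0/1 + 1/5*1/1) = [2/25, 1/5)
  emit 'd', narrow to [1/25, 2/25)
Step 3: interval [1/25, 2/25), width = 2/25 - 1/25 = 1/25
  'b': [1/25 + 1/25*0/1, 1/25 + 1/25*1/5) = [1/25, 6/125)
  'd': [1/25 + 1/25*1/5, 1/25 + 1/25*2/5) = [6/125, 7/125) <- contains code 13/250
  'f': [1/25 + 1/25*2/5, 1/25 + 1/25*1/1) = [7/125, 2/25)
  emit 'd', narrow to [6/125, 7/125)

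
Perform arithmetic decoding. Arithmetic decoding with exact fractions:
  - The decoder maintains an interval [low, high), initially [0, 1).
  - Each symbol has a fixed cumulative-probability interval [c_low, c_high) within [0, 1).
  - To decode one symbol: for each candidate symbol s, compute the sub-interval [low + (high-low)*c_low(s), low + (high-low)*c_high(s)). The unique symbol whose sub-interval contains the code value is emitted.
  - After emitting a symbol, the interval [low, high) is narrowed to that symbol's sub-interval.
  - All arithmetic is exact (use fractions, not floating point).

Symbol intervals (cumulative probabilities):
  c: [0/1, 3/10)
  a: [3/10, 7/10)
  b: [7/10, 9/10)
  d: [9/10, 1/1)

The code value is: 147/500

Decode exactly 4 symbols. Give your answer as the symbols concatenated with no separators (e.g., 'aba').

Step 1: interval [0/1, 1/1), width = 1/1 - 0/1 = 1/1
  'c': [0/1 + 1/1*0/1, 0/1 + 1/1*3/10) = [0/1, 3/10) <- contains code 147/500
  'a': [0/1 + 1/1*3/10, 0/1 + 1/1*7/10) = [3/10, 7/10)
  'b': [0/1 + 1/1*7/10, 0/1 + 1/1*9/10) = [7/10, 9/10)
  'd': [0/1 + 1/1*9/10, 0/1 + 1/1*1/1) = [9/10, 1/1)
  emit 'c', narrow to [0/1, 3/10)
Step 2: interval [0/1, 3/10), width = 3/10 - 0/1 = 3/10
  'c': [0/1 + 3/10*0/1, 0/1 + 3/10*3/10) = [0/1, 9/100)
  'a': [0/1 + 3/10*3/10, 0/1 + 3/10*7/10) = [9/100, 21/100)
  'b': [0/1 + 3/10*7/10, 0/1 + 3/10*9/10) = [21/100, 27/100)
  'd': [0/1 + 3/10*9/10, 0/1 + 3/10*1/1) = [27/100, 3/10) <- contains code 147/500
  emit 'd', narrow to [27/100, 3/10)
Step 3: interval [27/100, 3/10), width = 3/10 - 27/100 = 3/100
  'c': [27/100 + 3/100*0/1, 27/100 + 3/100*3/10) = [27/100, 279/1000)
  'a': [27/100 + 3/100*3/10, 27/100 + 3/100*7/10) = [279/1000, 291/1000)
  'b': [27/100 + 3/100*7/10, 27/100 + 3/100*9/10) = [291/1000, 297/1000) <- contains code 147/500
  'd': [27/100 + 3/100*9/10, 27/100 + 3/100*1/1) = [297/1000, 3/10)
  emit 'b', narrow to [291/1000, 297/1000)
Step 4: interval [291/1000, 297/1000), width = 297/1000 - 291/1000 = 3/500
  'c': [291/1000 + 3/500*0/1, 291/1000 + 3/500*3/10) = [291/1000, 183/625)
  'a': [291/1000 + 3/500*3/10, 291/1000 + 3/500*7/10) = [183/625, 369/1250) <- contains code 147/500
  'b': [291/1000 + 3/500*7/10, 291/1000 + 3/500*9/10) = [369/1250, 741/2500)
  'd': [291/1000 + 3/500*9/10, 291/1000 + 3/500*1/1) = [741/2500, 297/1000)
  emit 'a', narrow to [183/625, 369/1250)

Answer: cdba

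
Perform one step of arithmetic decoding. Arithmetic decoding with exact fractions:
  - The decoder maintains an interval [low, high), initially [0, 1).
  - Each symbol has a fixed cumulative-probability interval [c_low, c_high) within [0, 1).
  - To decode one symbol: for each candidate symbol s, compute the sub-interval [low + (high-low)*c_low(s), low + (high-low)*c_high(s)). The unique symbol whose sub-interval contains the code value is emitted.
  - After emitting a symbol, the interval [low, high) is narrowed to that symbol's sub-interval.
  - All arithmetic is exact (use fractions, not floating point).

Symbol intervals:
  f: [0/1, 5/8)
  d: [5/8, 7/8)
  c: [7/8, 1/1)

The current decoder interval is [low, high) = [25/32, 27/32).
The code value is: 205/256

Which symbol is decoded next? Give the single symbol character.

Answer: f

Derivation:
Interval width = high − low = 27/32 − 25/32 = 1/16
Scaled code = (code − low) / width = (205/256 − 25/32) / 1/16 = 5/16
  f: [0/1, 5/8) ← scaled code falls here ✓
  d: [5/8, 7/8) 
  c: [7/8, 1/1) 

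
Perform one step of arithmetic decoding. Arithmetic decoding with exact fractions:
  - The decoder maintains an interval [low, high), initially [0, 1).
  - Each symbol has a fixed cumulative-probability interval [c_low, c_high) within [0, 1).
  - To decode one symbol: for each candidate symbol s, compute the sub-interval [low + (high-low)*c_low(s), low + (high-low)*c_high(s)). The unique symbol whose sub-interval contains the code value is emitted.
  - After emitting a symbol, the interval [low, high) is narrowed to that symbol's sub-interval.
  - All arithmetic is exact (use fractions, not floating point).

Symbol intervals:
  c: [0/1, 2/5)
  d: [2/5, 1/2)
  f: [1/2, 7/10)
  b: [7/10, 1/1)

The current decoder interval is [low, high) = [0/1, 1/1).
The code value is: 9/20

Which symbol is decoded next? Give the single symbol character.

Interval width = high − low = 1/1 − 0/1 = 1/1
Scaled code = (code − low) / width = (9/20 − 0/1) / 1/1 = 9/20
  c: [0/1, 2/5) 
  d: [2/5, 1/2) ← scaled code falls here ✓
  f: [1/2, 7/10) 
  b: [7/10, 1/1) 

Answer: d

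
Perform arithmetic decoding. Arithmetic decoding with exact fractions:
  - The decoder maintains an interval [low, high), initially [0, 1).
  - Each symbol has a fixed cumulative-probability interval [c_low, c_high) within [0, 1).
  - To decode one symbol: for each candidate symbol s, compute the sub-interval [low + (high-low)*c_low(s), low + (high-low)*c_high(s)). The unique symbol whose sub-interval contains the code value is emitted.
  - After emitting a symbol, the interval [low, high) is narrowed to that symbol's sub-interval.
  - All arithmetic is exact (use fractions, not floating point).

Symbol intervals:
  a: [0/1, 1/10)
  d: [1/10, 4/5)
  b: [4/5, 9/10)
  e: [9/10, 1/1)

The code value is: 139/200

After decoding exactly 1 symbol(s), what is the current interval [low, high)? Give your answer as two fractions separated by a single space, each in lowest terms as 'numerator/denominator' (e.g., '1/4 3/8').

Step 1: interval [0/1, 1/1), width = 1/1 - 0/1 = 1/1
  'a': [0/1 + 1/1*0/1, 0/1 + 1/1*1/10) = [0/1, 1/10)
  'd': [0/1 + 1/1*1/10, 0/1 + 1/1*4/5) = [1/10, 4/5) <- contains code 139/200
  'b': [0/1 + 1/1*4/5, 0/1 + 1/1*9/10) = [4/5, 9/10)
  'e': [0/1 + 1/1*9/10, 0/1 + 1/1*1/1) = [9/10, 1/1)
  emit 'd', narrow to [1/10, 4/5)

Answer: 1/10 4/5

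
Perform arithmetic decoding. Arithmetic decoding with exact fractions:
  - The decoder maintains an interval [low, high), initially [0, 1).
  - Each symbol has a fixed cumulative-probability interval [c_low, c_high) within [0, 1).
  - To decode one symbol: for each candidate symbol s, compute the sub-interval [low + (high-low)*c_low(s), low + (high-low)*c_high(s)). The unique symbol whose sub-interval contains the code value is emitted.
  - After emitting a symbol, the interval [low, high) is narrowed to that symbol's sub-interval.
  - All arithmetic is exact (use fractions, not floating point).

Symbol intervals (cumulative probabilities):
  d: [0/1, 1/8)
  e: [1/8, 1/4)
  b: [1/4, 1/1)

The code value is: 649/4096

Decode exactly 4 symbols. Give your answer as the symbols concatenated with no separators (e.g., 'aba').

Answer: ebde

Derivation:
Step 1: interval [0/1, 1/1), width = 1/1 - 0/1 = 1/1
  'd': [0/1 + 1/1*0/1, 0/1 + 1/1*1/8) = [0/1, 1/8)
  'e': [0/1 + 1/1*1/8, 0/1 + 1/1*1/4) = [1/8, 1/4) <- contains code 649/4096
  'b': [0/1 + 1/1*1/4, 0/1 + 1/1*1/1) = [1/4, 1/1)
  emit 'e', narrow to [1/8, 1/4)
Step 2: interval [1/8, 1/4), width = 1/4 - 1/8 = 1/8
  'd': [1/8 + 1/8*0/1, 1/8 + 1/8*1/8) = [1/8, 9/64)
  'e': [1/8 + 1/8*1/8, 1/8 + 1/8*1/4) = [9/64, 5/32)
  'b': [1/8 + 1/8*1/4, 1/8 + 1/8*1/1) = [5/32, 1/4) <- contains code 649/4096
  emit 'b', narrow to [5/32, 1/4)
Step 3: interval [5/32, 1/4), width = 1/4 - 5/32 = 3/32
  'd': [5/32 + 3/32*0/1, 5/32 + 3/32*1/8) = [5/32, 43/256) <- contains code 649/4096
  'e': [5/32 + 3/32*1/8, 5/32 + 3/32*1/4) = [43/256, 23/128)
  'b': [5/32 + 3/32*1/4, 5/32 + 3/32*1/1) = [23/128, 1/4)
  emit 'd', narrow to [5/32, 43/256)
Step 4: interval [5/32, 43/256), width = 43/256 - 5/32 = 3/256
  'd': [5/32 + 3/256*0/1, 5/32 + 3/256*1/8) = [5/32, 323/2048)
  'e': [5/32 + 3/256*1/8, 5/32 + 3/256*1/4) = [323/2048, 163/1024) <- contains code 649/4096
  'b': [5/32 + 3/256*1/4, 5/32 + 3/256*1/1) = [163/1024, 43/256)
  emit 'e', narrow to [323/2048, 163/1024)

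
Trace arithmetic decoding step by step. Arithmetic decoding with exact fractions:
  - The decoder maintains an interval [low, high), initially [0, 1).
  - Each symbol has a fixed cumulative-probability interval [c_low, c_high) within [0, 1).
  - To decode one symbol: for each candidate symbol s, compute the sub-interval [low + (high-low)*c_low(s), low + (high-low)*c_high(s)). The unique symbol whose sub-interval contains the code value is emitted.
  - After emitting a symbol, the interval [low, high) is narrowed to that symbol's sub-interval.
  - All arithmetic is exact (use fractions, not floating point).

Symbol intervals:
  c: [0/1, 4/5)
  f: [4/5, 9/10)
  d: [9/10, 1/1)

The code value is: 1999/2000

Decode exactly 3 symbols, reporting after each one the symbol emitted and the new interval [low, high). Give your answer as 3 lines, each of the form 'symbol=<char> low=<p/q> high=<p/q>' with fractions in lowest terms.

Step 1: interval [0/1, 1/1), width = 1/1 - 0/1 = 1/1
  'c': [0/1 + 1/1*0/1, 0/1 + 1/1*4/5) = [0/1, 4/5)
  'f': [0/1 + 1/1*4/5, 0/1 + 1/1*9/10) = [4/5, 9/10)
  'd': [0/1 + 1/1*9/10, 0/1 + 1/1*1/1) = [9/10, 1/1) <- contains code 1999/2000
  emit 'd', narrow to [9/10, 1/1)
Step 2: interval [9/10, 1/1), width = 1/1 - 9/10 = 1/10
  'c': [9/10 + 1/10*0/1, 9/10 + 1/10*4/5) = [9/10, 49/50)
  'f': [9/10 + 1/10*4/5, 9/10 + 1/10*9/10) = [49/50, 99/100)
  'd': [9/10 + 1/10*9/10, 9/10 + 1/10*1/1) = [99/100, 1/1) <- contains code 1999/2000
  emit 'd', narrow to [99/100, 1/1)
Step 3: interval [99/100, 1/1), width = 1/1 - 99/100 = 1/100
  'c': [99/100 + 1/100*0/1, 99/100 + 1/100*4/5) = [99/100, 499/500)
  'f': [99/100 + 1/100*4/5, 99/100 + 1/100*9/10) = [499/500, 999/1000)
  'd': [99/100 + 1/100*9/10, 99/100 + 1/100*1/1) = [999/1000, 1/1) <- contains code 1999/2000
  emit 'd', narrow to [999/1000, 1/1)

Answer: symbol=d low=9/10 high=1/1
symbol=d low=99/100 high=1/1
symbol=d low=999/1000 high=1/1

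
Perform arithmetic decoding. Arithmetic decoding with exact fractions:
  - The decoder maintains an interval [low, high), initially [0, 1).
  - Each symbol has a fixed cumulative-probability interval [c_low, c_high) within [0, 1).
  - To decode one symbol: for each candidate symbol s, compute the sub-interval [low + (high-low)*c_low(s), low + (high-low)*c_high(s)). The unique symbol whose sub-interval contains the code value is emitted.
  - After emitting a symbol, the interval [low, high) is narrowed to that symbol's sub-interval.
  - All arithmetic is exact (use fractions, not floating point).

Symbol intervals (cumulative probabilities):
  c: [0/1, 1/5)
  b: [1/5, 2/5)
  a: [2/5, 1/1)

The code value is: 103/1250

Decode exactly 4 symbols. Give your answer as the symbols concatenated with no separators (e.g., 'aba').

Step 1: interval [0/1, 1/1), width = 1/1 - 0/1 = 1/1
  'c': [0/1 + 1/1*0/1, 0/1 + 1/1*1/5) = [0/1, 1/5) <- contains code 103/1250
  'b': [0/1 + 1/1*1/5, 0/1 + 1/1*2/5) = [1/5, 2/5)
  'a': [0/1 + 1/1*2/5, 0/1 + 1/1*1/1) = [2/5, 1/1)
  emit 'c', narrow to [0/1, 1/5)
Step 2: interval [0/1, 1/5), width = 1/5 - 0/1 = 1/5
  'c': [0/1 + 1/5*0/1, 0/1 + 1/5*1/5) = [0/1, 1/25)
  'b': [0/1 + 1/5*1/5, 0/1 + 1/5*2/5) = [1/25, 2/25)
  'a': [0/1 + 1/5*2/5, 0/1 + 1/5*1/1) = [2/25, 1/5) <- contains code 103/1250
  emit 'a', narrow to [2/25, 1/5)
Step 3: interval [2/25, 1/5), width = 1/5 - 2/25 = 3/25
  'c': [2/25 + 3/25*0/1, 2/25 + 3/25*1/5) = [2/25, 13/125) <- contains code 103/1250
  'b': [2/25 + 3/25*1/5, 2/25 + 3/25*2/5) = [13/125, 16/125)
  'a': [2/25 + 3/25*2/5, 2/25 + 3/25*1/1) = [16/125, 1/5)
  emit 'c', narrow to [2/25, 13/125)
Step 4: interval [2/25, 13/125), width = 13/125 - 2/25 = 3/125
  'c': [2/25 + 3/125*0/1, 2/25 + 3/125*1/5) = [2/25, 53/625) <- contains code 103/1250
  'b': [2/25 + 3/125*1/5, 2/25 + 3/125*2/5) = [53/625, 56/625)
  'a': [2/25 + 3/125*2/5, 2/25 + 3/125*1/1) = [56/625, 13/125)
  emit 'c', narrow to [2/25, 53/625)

Answer: cacc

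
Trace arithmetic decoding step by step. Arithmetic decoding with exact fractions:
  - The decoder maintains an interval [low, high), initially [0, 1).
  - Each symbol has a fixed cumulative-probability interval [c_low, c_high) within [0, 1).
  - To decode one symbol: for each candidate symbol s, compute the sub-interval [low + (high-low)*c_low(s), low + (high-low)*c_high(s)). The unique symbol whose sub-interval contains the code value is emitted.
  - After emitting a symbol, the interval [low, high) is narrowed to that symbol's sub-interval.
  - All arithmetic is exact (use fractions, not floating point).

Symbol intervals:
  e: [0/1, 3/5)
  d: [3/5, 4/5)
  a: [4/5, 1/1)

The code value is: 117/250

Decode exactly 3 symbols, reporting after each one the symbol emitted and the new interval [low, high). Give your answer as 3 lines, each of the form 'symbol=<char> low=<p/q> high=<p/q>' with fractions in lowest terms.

Answer: symbol=e low=0/1 high=3/5
symbol=d low=9/25 high=12/25
symbol=a low=57/125 high=12/25

Derivation:
Step 1: interval [0/1, 1/1), width = 1/1 - 0/1 = 1/1
  'e': [0/1 + 1/1*0/1, 0/1 + 1/1*3/5) = [0/1, 3/5) <- contains code 117/250
  'd': [0/1 + 1/1*3/5, 0/1 + 1/1*4/5) = [3/5, 4/5)
  'a': [0/1 + 1/1*4/5, 0/1 + 1/1*1/1) = [4/5, 1/1)
  emit 'e', narrow to [0/1, 3/5)
Step 2: interval [0/1, 3/5), width = 3/5 - 0/1 = 3/5
  'e': [0/1 + 3/5*0/1, 0/1 + 3/5*3/5) = [0/1, 9/25)
  'd': [0/1 + 3/5*3/5, 0/1 + 3/5*4/5) = [9/25, 12/25) <- contains code 117/250
  'a': [0/1 + 3/5*4/5, 0/1 + 3/5*1/1) = [12/25, 3/5)
  emit 'd', narrow to [9/25, 12/25)
Step 3: interval [9/25, 12/25), width = 12/25 - 9/25 = 3/25
  'e': [9/25 + 3/25*0/1, 9/25 + 3/25*3/5) = [9/25, 54/125)
  'd': [9/25 + 3/25*3/5, 9/25 + 3/25*4/5) = [54/125, 57/125)
  'a': [9/25 + 3/25*4/5, 9/25 + 3/25*1/1) = [57/125, 12/25) <- contains code 117/250
  emit 'a', narrow to [57/125, 12/25)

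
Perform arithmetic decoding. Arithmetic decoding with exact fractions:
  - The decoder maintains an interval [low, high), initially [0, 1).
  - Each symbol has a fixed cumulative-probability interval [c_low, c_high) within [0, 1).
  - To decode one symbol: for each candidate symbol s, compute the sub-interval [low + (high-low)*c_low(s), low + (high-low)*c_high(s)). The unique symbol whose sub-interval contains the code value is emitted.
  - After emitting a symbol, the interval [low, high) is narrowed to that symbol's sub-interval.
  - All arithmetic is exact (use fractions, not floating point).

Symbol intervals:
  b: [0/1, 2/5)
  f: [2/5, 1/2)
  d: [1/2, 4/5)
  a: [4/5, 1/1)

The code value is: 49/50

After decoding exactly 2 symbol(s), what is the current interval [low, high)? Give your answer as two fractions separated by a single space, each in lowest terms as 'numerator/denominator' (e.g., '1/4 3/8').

Answer: 24/25 1/1

Derivation:
Step 1: interval [0/1, 1/1), width = 1/1 - 0/1 = 1/1
  'b': [0/1 + 1/1*0/1, 0/1 + 1/1*2/5) = [0/1, 2/5)
  'f': [0/1 + 1/1*2/5, 0/1 + 1/1*1/2) = [2/5, 1/2)
  'd': [0/1 + 1/1*1/2, 0/1 + 1/1*4/5) = [1/2, 4/5)
  'a': [0/1 + 1/1*4/5, 0/1 + 1/1*1/1) = [4/5, 1/1) <- contains code 49/50
  emit 'a', narrow to [4/5, 1/1)
Step 2: interval [4/5, 1/1), width = 1/1 - 4/5 = 1/5
  'b': [4/5 + 1/5*0/1, 4/5 + 1/5*2/5) = [4/5, 22/25)
  'f': [4/5 + 1/5*2/5, 4/5 + 1/5*1/2) = [22/25, 9/10)
  'd': [4/5 + 1/5*1/2, 4/5 + 1/5*4/5) = [9/10, 24/25)
  'a': [4/5 + 1/5*4/5, 4/5 + 1/5*1/1) = [24/25, 1/1) <- contains code 49/50
  emit 'a', narrow to [24/25, 1/1)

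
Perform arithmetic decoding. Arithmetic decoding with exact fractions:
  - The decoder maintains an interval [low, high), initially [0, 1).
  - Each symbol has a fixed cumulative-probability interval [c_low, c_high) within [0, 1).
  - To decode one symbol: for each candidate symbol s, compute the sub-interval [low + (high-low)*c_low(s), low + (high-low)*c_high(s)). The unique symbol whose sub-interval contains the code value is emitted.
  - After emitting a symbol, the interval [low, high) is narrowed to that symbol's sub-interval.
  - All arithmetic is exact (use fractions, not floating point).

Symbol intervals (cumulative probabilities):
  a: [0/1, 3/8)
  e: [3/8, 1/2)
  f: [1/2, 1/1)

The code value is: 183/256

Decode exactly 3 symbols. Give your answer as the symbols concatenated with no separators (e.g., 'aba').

Step 1: interval [0/1, 1/1), width = 1/1 - 0/1 = 1/1
  'a': [0/1 + 1/1*0/1, 0/1 + 1/1*3/8) = [0/1, 3/8)
  'e': [0/1 + 1/1*3/8, 0/1 + 1/1*1/2) = [3/8, 1/2)
  'f': [0/1 + 1/1*1/2, 0/1 + 1/1*1/1) = [1/2, 1/1) <- contains code 183/256
  emit 'f', narrow to [1/2, 1/1)
Step 2: interval [1/2, 1/1), width = 1/1 - 1/2 = 1/2
  'a': [1/2 + 1/2*0/1, 1/2 + 1/2*3/8) = [1/2, 11/16)
  'e': [1/2 + 1/2*3/8, 1/2 + 1/2*1/2) = [11/16, 3/4) <- contains code 183/256
  'f': [1/2 + 1/2*1/2, 1/2 + 1/2*1/1) = [3/4, 1/1)
  emit 'e', narrow to [11/16, 3/4)
Step 3: interval [11/16, 3/4), width = 3/4 - 11/16 = 1/16
  'a': [11/16 + 1/16*0/1, 11/16 + 1/16*3/8) = [11/16, 91/128)
  'e': [11/16 + 1/16*3/8, 11/16 + 1/16*1/2) = [91/128, 23/32) <- contains code 183/256
  'f': [11/16 + 1/16*1/2, 11/16 + 1/16*1/1) = [23/32, 3/4)
  emit 'e', narrow to [91/128, 23/32)

Answer: fee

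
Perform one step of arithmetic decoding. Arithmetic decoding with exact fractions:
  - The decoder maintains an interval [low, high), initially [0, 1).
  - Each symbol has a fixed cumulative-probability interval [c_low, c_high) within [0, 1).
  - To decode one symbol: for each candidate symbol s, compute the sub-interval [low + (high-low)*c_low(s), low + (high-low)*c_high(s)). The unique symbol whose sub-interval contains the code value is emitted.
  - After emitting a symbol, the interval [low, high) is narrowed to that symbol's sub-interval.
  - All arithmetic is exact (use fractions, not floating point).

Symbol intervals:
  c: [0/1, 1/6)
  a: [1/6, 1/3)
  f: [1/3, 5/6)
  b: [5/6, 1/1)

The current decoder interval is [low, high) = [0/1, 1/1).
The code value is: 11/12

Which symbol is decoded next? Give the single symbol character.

Answer: b

Derivation:
Interval width = high − low = 1/1 − 0/1 = 1/1
Scaled code = (code − low) / width = (11/12 − 0/1) / 1/1 = 11/12
  c: [0/1, 1/6) 
  a: [1/6, 1/3) 
  f: [1/3, 5/6) 
  b: [5/6, 1/1) ← scaled code falls here ✓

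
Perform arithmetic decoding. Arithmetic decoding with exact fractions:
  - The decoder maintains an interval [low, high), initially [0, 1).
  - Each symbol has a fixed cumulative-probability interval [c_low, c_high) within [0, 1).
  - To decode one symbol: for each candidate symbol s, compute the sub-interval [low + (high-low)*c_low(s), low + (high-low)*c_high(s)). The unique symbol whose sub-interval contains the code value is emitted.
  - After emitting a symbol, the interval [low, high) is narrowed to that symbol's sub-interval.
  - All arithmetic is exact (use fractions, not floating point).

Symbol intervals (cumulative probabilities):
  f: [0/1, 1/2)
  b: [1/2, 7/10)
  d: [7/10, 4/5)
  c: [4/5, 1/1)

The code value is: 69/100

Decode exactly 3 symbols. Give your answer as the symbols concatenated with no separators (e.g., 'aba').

Answer: bcd

Derivation:
Step 1: interval [0/1, 1/1), width = 1/1 - 0/1 = 1/1
  'f': [0/1 + 1/1*0/1, 0/1 + 1/1*1/2) = [0/1, 1/2)
  'b': [0/1 + 1/1*1/2, 0/1 + 1/1*7/10) = [1/2, 7/10) <- contains code 69/100
  'd': [0/1 + 1/1*7/10, 0/1 + 1/1*4/5) = [7/10, 4/5)
  'c': [0/1 + 1/1*4/5, 0/1 + 1/1*1/1) = [4/5, 1/1)
  emit 'b', narrow to [1/2, 7/10)
Step 2: interval [1/2, 7/10), width = 7/10 - 1/2 = 1/5
  'f': [1/2 + 1/5*0/1, 1/2 + 1/5*1/2) = [1/2, 3/5)
  'b': [1/2 + 1/5*1/2, 1/2 + 1/5*7/10) = [3/5, 16/25)
  'd': [1/2 + 1/5*7/10, 1/2 + 1/5*4/5) = [16/25, 33/50)
  'c': [1/2 + 1/5*4/5, 1/2 + 1/5*1/1) = [33/50, 7/10) <- contains code 69/100
  emit 'c', narrow to [33/50, 7/10)
Step 3: interval [33/50, 7/10), width = 7/10 - 33/50 = 1/25
  'f': [33/50 + 1/25*0/1, 33/50 + 1/25*1/2) = [33/50, 17/25)
  'b': [33/50 + 1/25*1/2, 33/50 + 1/25*7/10) = [17/25, 86/125)
  'd': [33/50 + 1/25*7/10, 33/50 + 1/25*4/5) = [86/125, 173/250) <- contains code 69/100
  'c': [33/50 + 1/25*4/5, 33/50 + 1/25*1/1) = [173/250, 7/10)
  emit 'd', narrow to [86/125, 173/250)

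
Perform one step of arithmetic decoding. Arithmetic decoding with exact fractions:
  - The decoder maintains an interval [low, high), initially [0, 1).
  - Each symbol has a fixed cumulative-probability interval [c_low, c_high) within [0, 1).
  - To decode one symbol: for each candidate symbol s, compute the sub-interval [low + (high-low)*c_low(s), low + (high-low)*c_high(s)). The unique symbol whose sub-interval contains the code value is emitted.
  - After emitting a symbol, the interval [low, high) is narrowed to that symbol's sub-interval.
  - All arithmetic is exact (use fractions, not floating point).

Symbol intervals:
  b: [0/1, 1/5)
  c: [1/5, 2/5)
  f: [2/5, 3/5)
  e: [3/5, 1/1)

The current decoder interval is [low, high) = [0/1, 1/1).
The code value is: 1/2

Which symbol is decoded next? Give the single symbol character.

Interval width = high − low = 1/1 − 0/1 = 1/1
Scaled code = (code − low) / width = (1/2 − 0/1) / 1/1 = 1/2
  b: [0/1, 1/5) 
  c: [1/5, 2/5) 
  f: [2/5, 3/5) ← scaled code falls here ✓
  e: [3/5, 1/1) 

Answer: f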